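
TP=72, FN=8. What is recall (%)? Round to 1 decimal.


Recall = TP / (TP + FN) * 100
= 72 / (72 + 8)
= 72 / 80
= 0.9
= 90.0%

90.0


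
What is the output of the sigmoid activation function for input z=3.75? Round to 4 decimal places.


sigmoid(z) = 1 / (1 + exp(-z))
exp(-(3.75)) = exp(-3.75) = 0.0235
1 + 0.0235 = 1.0235
1 / 1.0235 = 0.9770

0.9770


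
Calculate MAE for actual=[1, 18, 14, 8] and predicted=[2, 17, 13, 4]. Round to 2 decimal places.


Absolute errors: [1, 1, 1, 4]
Sum of absolute errors = 7
MAE = 7 / 4 = 1.75

1.75


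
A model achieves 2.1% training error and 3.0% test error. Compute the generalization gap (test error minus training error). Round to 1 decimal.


Generalization gap = test_error - train_error
= 3.0 - 2.1
= 0.9%
A small gap suggests good generalization.

0.9


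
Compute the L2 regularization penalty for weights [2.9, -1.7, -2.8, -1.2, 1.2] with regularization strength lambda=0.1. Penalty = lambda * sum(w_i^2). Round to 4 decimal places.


Squaring each weight:
2.9^2 = 8.41
(-1.7)^2 = 2.89
(-2.8)^2 = 7.84
(-1.2)^2 = 1.44
1.2^2 = 1.44
Sum of squares = 22.02
Penalty = 0.1 * 22.02 = 2.2020

2.2020


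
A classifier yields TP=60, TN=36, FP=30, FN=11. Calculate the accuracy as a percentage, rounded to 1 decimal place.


Accuracy = (TP + TN) / (TP + TN + FP + FN) * 100
= (60 + 36) / (60 + 36 + 30 + 11)
= 96 / 137
= 0.7007
= 70.1%

70.1


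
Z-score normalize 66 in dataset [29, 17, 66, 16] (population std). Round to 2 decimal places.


Mean = (29 + 17 + 66 + 16) / 4 = 32.0
Variance = sum((x_i - mean)^2) / n = 411.5
Std = sqrt(411.5) = 20.2855
Z = (x - mean) / std
= (66 - 32.0) / 20.2855
= 34.0 / 20.2855
= 1.68

1.68


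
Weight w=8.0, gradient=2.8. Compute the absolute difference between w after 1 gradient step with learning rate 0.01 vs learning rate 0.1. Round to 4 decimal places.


With lr=0.01: w_new = 8.0 - 0.01 * 2.8 = 7.972
With lr=0.1: w_new = 8.0 - 0.1 * 2.8 = 7.72
Absolute difference = |7.972 - 7.72|
= 0.2520

0.2520


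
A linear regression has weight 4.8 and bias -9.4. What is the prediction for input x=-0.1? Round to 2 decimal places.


y = 4.8 * -0.1 + (-9.4)
= -0.48 + (-9.4)
= -9.88

-9.88


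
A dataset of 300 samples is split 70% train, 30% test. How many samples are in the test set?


Train samples = 300 * 70% = 210
Test samples = 300 - 210
= 90

90


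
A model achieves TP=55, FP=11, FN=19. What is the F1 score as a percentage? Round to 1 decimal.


Precision = TP / (TP + FP) = 55 / 66 = 0.8333
Recall = TP / (TP + FN) = 55 / 74 = 0.7432
F1 = 2 * P * R / (P + R)
= 2 * 0.8333 * 0.7432 / (0.8333 + 0.7432)
= 1.2387 / 1.5766
= 0.7857
As percentage: 78.6%

78.6


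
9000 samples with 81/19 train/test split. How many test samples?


Train samples = 9000 * 81% = 7290
Test samples = 9000 - 7290
= 1710

1710


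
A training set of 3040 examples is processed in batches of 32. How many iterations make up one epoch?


Iterations per epoch = dataset_size / batch_size
= 3040 / 32
= 95

95


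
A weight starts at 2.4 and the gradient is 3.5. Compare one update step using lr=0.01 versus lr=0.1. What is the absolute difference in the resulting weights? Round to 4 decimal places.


With lr=0.01: w_new = 2.4 - 0.01 * 3.5 = 2.365
With lr=0.1: w_new = 2.4 - 0.1 * 3.5 = 2.05
Absolute difference = |2.365 - 2.05|
= 0.3150

0.3150


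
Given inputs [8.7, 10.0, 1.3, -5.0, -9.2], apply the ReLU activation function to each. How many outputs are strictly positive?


ReLU(x) = max(0, x) for each element:
ReLU(8.7) = 8.7
ReLU(10.0) = 10.0
ReLU(1.3) = 1.3
ReLU(-5.0) = 0
ReLU(-9.2) = 0
Active neurons (>0): 3

3


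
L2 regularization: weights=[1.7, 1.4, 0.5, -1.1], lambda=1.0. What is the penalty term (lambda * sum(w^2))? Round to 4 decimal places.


Squaring each weight:
1.7^2 = 2.89
1.4^2 = 1.96
0.5^2 = 0.25
(-1.1)^2 = 1.21
Sum of squares = 6.31
Penalty = 1.0 * 6.31 = 6.3100

6.3100


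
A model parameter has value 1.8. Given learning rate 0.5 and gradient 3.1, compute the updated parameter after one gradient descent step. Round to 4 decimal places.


w_new = w_old - lr * gradient
= 1.8 - 0.5 * 3.1
= 1.8 - (1.55)
= 0.2500

0.2500


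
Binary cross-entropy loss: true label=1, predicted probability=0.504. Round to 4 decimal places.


For y=1: Loss = -log(p)
= -log(0.504)
= -(-0.6852)
= 0.6852

0.6852


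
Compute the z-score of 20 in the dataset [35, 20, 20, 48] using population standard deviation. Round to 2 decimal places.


Mean = (35 + 20 + 20 + 48) / 4 = 30.75
Variance = sum((x_i - mean)^2) / n = 136.6875
Std = sqrt(136.6875) = 11.6913
Z = (x - mean) / std
= (20 - 30.75) / 11.6913
= -10.75 / 11.6913
= -0.92

-0.92


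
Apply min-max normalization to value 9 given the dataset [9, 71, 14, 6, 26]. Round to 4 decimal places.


Min = 6, Max = 71
Range = 71 - 6 = 65
Scaled = (x - min) / (max - min)
= (9 - 6) / 65
= 3 / 65
= 0.0462

0.0462


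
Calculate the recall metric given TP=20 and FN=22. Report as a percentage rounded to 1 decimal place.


Recall = TP / (TP + FN) * 100
= 20 / (20 + 22)
= 20 / 42
= 0.4762
= 47.6%

47.6


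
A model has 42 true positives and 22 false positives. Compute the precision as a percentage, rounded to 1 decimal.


Precision = TP / (TP + FP) * 100
= 42 / (42 + 22)
= 42 / 64
= 0.6562
= 65.6%

65.6


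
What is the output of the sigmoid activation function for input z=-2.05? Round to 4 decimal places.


sigmoid(z) = 1 / (1 + exp(-z))
exp(-(-2.05)) = exp(2.05) = 7.7679
1 + 7.7679 = 8.7679
1 / 8.7679 = 0.1141

0.1141


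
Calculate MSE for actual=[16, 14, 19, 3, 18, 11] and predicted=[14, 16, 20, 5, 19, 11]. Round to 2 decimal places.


Differences: [2, -2, -1, -2, -1, 0]
Squared errors: [4, 4, 1, 4, 1, 0]
Sum of squared errors = 14
MSE = 14 / 6 = 2.33

2.33


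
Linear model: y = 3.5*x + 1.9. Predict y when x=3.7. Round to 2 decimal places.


y = 3.5 * 3.7 + (1.9)
= 12.95 + (1.9)
= 14.85

14.85


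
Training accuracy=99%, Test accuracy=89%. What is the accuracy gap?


Gap = train_accuracy - test_accuracy
= 99 - 89
= 10%
This moderate gap may indicate mild overfitting.

10


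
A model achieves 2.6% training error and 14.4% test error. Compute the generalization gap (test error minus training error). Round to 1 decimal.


Generalization gap = test_error - train_error
= 14.4 - 2.6
= 11.8%
A large gap suggests overfitting.

11.8


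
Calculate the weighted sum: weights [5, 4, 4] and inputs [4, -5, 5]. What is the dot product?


Element-wise products:
5 * 4 = 20
4 * -5 = -20
4 * 5 = 20
Sum = 20 + -20 + 20
= 20

20


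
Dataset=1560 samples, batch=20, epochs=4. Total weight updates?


Iterations per epoch = 1560 / 20 = 78
Total updates = iterations_per_epoch * epochs
= 78 * 4
= 312

312


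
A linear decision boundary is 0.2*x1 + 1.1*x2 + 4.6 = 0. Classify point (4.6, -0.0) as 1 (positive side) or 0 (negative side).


Compute 0.2 * 4.6 + 1.1 * -0.0 + 4.6
= 0.92 + -0.0 + 4.6
= 5.52
Since 5.52 >= 0, the point is on the positive side.

1


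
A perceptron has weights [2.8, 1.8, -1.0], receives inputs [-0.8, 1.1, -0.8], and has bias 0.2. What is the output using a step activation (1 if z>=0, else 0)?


z = w . x + b
= 2.8*-0.8 + 1.8*1.1 + -1.0*-0.8 + 0.2
= -2.24 + 1.98 + 0.8 + 0.2
= 0.54 + 0.2
= 0.74
Since z = 0.74 >= 0, output = 1

1


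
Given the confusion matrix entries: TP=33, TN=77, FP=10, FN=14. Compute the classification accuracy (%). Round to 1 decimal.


Accuracy = (TP + TN) / (TP + TN + FP + FN) * 100
= (33 + 77) / (33 + 77 + 10 + 14)
= 110 / 134
= 0.8209
= 82.1%

82.1


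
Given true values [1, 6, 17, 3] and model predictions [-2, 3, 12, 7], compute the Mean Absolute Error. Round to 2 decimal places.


Absolute errors: [3, 3, 5, 4]
Sum of absolute errors = 15
MAE = 15 / 4 = 3.75

3.75


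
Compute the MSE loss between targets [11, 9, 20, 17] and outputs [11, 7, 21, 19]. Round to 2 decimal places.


Differences: [0, 2, -1, -2]
Squared errors: [0, 4, 1, 4]
Sum of squared errors = 9
MSE = 9 / 4 = 2.25

2.25


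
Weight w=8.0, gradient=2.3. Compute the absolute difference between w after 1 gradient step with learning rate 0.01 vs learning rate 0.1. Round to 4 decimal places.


With lr=0.01: w_new = 8.0 - 0.01 * 2.3 = 7.977
With lr=0.1: w_new = 8.0 - 0.1 * 2.3 = 7.77
Absolute difference = |7.977 - 7.77|
= 0.2070

0.2070


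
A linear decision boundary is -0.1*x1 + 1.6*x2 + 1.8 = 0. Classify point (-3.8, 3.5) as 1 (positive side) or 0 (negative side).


Compute -0.1 * -3.8 + 1.6 * 3.5 + 1.8
= 0.38 + 5.6 + 1.8
= 7.78
Since 7.78 >= 0, the point is on the positive side.

1


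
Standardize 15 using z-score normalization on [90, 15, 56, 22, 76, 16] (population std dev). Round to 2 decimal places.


Mean = (90 + 15 + 56 + 22 + 76 + 16) / 6 = 45.8333
Variance = sum((x_i - mean)^2) / n = 895.4722
Std = sqrt(895.4722) = 29.9244
Z = (x - mean) / std
= (15 - 45.8333) / 29.9244
= -30.8333 / 29.9244
= -1.03

-1.03


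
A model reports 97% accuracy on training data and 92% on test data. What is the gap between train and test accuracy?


Gap = train_accuracy - test_accuracy
= 97 - 92
= 5%
This moderate gap may indicate mild overfitting.

5


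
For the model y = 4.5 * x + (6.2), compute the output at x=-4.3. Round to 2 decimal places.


y = 4.5 * -4.3 + (6.2)
= -19.35 + (6.2)
= -13.15

-13.15


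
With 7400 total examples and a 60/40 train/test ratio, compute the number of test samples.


Train samples = 7400 * 60% = 4440
Test samples = 7400 - 4440
= 2960

2960


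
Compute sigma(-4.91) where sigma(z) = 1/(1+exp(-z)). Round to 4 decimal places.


sigmoid(z) = 1 / (1 + exp(-z))
exp(-(-4.91)) = exp(4.91) = 135.6394
1 + 135.6394 = 136.6394
1 / 136.6394 = 0.0073

0.0073


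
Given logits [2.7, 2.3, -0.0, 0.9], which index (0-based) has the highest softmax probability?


Softmax is a monotonic transformation, so it preserves the argmax.
We need to find the index of the maximum logit.
Index 0: 2.7
Index 1: 2.3
Index 2: -0.0
Index 3: 0.9
Maximum logit = 2.7 at index 0

0


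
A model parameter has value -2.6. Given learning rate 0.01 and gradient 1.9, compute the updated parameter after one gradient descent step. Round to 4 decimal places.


w_new = w_old - lr * gradient
= -2.6 - 0.01 * 1.9
= -2.6 - (0.019)
= -2.6190

-2.6190


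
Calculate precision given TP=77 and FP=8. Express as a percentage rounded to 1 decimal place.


Precision = TP / (TP + FP) * 100
= 77 / (77 + 8)
= 77 / 85
= 0.9059
= 90.6%

90.6


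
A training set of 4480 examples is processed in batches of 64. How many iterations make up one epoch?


Iterations per epoch = dataset_size / batch_size
= 4480 / 64
= 70

70


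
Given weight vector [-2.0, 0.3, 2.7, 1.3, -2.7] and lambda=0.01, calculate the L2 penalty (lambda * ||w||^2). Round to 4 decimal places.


Squaring each weight:
(-2.0)^2 = 4.0
0.3^2 = 0.09
2.7^2 = 7.29
1.3^2 = 1.69
(-2.7)^2 = 7.29
Sum of squares = 20.36
Penalty = 0.01 * 20.36 = 0.2036

0.2036


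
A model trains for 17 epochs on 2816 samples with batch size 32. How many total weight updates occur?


Iterations per epoch = 2816 / 32 = 88
Total updates = iterations_per_epoch * epochs
= 88 * 17
= 1496

1496


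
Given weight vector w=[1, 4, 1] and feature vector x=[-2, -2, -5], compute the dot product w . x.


Element-wise products:
1 * -2 = -2
4 * -2 = -8
1 * -5 = -5
Sum = -2 + -8 + -5
= -15

-15


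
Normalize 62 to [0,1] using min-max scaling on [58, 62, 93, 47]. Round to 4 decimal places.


Min = 47, Max = 93
Range = 93 - 47 = 46
Scaled = (x - min) / (max - min)
= (62 - 47) / 46
= 15 / 46
= 0.3261

0.3261


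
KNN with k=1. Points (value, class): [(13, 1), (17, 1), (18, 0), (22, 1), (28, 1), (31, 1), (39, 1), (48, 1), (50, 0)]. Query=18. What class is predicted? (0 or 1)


Distances from query 18:
Point 18 (class 0): distance = 0
K=1 nearest neighbors: classes = [0]
Votes for class 1: 0 / 1
Majority vote => class 0

0


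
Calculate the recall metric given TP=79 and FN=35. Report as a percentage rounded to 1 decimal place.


Recall = TP / (TP + FN) * 100
= 79 / (79 + 35)
= 79 / 114
= 0.693
= 69.3%

69.3


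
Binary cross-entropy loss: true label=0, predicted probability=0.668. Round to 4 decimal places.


For y=0: Loss = -log(1-p)
= -log(1 - 0.668)
= -log(0.332)
= -(-1.1026)
= 1.1026

1.1026


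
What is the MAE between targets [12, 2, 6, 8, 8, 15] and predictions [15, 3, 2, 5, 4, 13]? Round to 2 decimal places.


Absolute errors: [3, 1, 4, 3, 4, 2]
Sum of absolute errors = 17
MAE = 17 / 6 = 2.83

2.83


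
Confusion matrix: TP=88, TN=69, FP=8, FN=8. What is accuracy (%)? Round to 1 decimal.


Accuracy = (TP + TN) / (TP + TN + FP + FN) * 100
= (88 + 69) / (88 + 69 + 8 + 8)
= 157 / 173
= 0.9075
= 90.8%

90.8


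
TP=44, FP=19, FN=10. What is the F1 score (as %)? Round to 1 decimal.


Precision = TP / (TP + FP) = 44 / 63 = 0.6984
Recall = TP / (TP + FN) = 44 / 54 = 0.8148
F1 = 2 * P * R / (P + R)
= 2 * 0.6984 * 0.8148 / (0.6984 + 0.8148)
= 1.1382 / 1.5132
= 0.7521
As percentage: 75.2%

75.2


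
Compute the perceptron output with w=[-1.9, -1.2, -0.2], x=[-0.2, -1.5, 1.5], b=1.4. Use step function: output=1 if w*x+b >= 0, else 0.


z = w . x + b
= -1.9*-0.2 + -1.2*-1.5 + -0.2*1.5 + 1.4
= 0.38 + 1.8 + -0.3 + 1.4
= 1.88 + 1.4
= 3.28
Since z = 3.28 >= 0, output = 1

1


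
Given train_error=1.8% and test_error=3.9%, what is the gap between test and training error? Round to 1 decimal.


Generalization gap = test_error - train_error
= 3.9 - 1.8
= 2.1%
A moderate gap.

2.1


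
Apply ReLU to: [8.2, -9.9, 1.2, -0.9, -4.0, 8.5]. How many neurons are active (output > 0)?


ReLU(x) = max(0, x) for each element:
ReLU(8.2) = 8.2
ReLU(-9.9) = 0
ReLU(1.2) = 1.2
ReLU(-0.9) = 0
ReLU(-4.0) = 0
ReLU(8.5) = 8.5
Active neurons (>0): 3

3


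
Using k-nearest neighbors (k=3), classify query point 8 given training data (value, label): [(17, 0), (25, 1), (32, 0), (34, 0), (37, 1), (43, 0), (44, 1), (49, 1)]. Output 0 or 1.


Distances from query 8:
Point 17 (class 0): distance = 9
Point 25 (class 1): distance = 17
Point 32 (class 0): distance = 24
K=3 nearest neighbors: classes = [0, 1, 0]
Votes for class 1: 1 / 3
Majority vote => class 0

0


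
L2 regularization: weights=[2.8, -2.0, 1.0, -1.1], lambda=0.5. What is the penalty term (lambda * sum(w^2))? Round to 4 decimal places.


Squaring each weight:
2.8^2 = 7.84
(-2.0)^2 = 4.0
1.0^2 = 1.0
(-1.1)^2 = 1.21
Sum of squares = 14.05
Penalty = 0.5 * 14.05 = 7.0250

7.0250


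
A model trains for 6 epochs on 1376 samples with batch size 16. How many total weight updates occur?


Iterations per epoch = 1376 / 16 = 86
Total updates = iterations_per_epoch * epochs
= 86 * 6
= 516

516


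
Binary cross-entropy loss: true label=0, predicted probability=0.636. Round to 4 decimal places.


For y=0: Loss = -log(1-p)
= -log(1 - 0.636)
= -log(0.364)
= -(-1.0106)
= 1.0106

1.0106


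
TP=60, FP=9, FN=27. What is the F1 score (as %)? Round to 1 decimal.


Precision = TP / (TP + FP) = 60 / 69 = 0.8696
Recall = TP / (TP + FN) = 60 / 87 = 0.6897
F1 = 2 * P * R / (P + R)
= 2 * 0.8696 * 0.6897 / (0.8696 + 0.6897)
= 1.1994 / 1.5592
= 0.7692
As percentage: 76.9%

76.9


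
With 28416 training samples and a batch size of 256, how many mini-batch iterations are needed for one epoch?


Iterations per epoch = dataset_size / batch_size
= 28416 / 256
= 111

111


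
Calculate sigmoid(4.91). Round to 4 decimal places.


sigmoid(z) = 1 / (1 + exp(-z))
exp(-(4.91)) = exp(-4.91) = 0.0074
1 + 0.0074 = 1.0074
1 / 1.0074 = 0.9927

0.9927


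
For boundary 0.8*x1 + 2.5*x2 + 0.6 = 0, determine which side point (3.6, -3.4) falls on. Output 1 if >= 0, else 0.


Compute 0.8 * 3.6 + 2.5 * -3.4 + 0.6
= 2.88 + -8.5 + 0.6
= -5.02
Since -5.02 < 0, the point is on the negative side.

0


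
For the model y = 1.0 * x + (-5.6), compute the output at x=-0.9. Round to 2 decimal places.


y = 1.0 * -0.9 + (-5.6)
= -0.9 + (-5.6)
= -6.50

-6.50


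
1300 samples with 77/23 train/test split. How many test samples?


Train samples = 1300 * 77% = 1001
Test samples = 1300 - 1001
= 299

299


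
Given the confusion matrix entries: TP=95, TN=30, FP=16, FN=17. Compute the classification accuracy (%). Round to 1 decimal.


Accuracy = (TP + TN) / (TP + TN + FP + FN) * 100
= (95 + 30) / (95 + 30 + 16 + 17)
= 125 / 158
= 0.7911
= 79.1%

79.1


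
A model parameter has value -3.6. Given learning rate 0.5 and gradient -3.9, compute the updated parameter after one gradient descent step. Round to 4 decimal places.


w_new = w_old - lr * gradient
= -3.6 - 0.5 * -3.9
= -3.6 - (-1.95)
= -1.6500

-1.6500


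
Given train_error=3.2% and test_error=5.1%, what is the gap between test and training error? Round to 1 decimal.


Generalization gap = test_error - train_error
= 5.1 - 3.2
= 1.9%
A small gap suggests good generalization.

1.9


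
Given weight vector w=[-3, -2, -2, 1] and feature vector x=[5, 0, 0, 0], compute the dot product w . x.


Element-wise products:
-3 * 5 = -15
-2 * 0 = 0
-2 * 0 = 0
1 * 0 = 0
Sum = -15 + 0 + 0 + 0
= -15

-15


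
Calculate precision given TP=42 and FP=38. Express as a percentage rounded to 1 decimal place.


Precision = TP / (TP + FP) * 100
= 42 / (42 + 38)
= 42 / 80
= 0.525
= 52.5%

52.5


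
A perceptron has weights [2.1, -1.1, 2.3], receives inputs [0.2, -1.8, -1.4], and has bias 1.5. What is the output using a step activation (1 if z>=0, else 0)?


z = w . x + b
= 2.1*0.2 + -1.1*-1.8 + 2.3*-1.4 + 1.5
= 0.42 + 1.98 + -3.22 + 1.5
= -0.82 + 1.5
= 0.68
Since z = 0.68 >= 0, output = 1

1


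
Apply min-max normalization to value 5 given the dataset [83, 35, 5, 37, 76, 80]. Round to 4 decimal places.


Min = 5, Max = 83
Range = 83 - 5 = 78
Scaled = (x - min) / (max - min)
= (5 - 5) / 78
= 0 / 78
= 0.0000

0.0000


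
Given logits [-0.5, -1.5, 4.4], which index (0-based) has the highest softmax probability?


Softmax is a monotonic transformation, so it preserves the argmax.
We need to find the index of the maximum logit.
Index 0: -0.5
Index 1: -1.5
Index 2: 4.4
Maximum logit = 4.4 at index 2

2


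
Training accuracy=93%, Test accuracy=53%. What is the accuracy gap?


Gap = train_accuracy - test_accuracy
= 93 - 53
= 40%
This large gap strongly indicates overfitting.

40


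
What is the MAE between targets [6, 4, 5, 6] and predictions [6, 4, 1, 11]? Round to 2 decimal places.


Absolute errors: [0, 0, 4, 5]
Sum of absolute errors = 9
MAE = 9 / 4 = 2.25

2.25


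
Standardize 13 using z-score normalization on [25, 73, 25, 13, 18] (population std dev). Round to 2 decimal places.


Mean = (25 + 73 + 25 + 13 + 18) / 5 = 30.8
Variance = sum((x_i - mean)^2) / n = 465.76
Std = sqrt(465.76) = 21.5815
Z = (x - mean) / std
= (13 - 30.8) / 21.5815
= -17.8 / 21.5815
= -0.82

-0.82


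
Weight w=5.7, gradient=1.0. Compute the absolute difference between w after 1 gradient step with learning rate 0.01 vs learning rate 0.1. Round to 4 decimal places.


With lr=0.01: w_new = 5.7 - 0.01 * 1.0 = 5.69
With lr=0.1: w_new = 5.7 - 0.1 * 1.0 = 5.6
Absolute difference = |5.69 - 5.6|
= 0.0900

0.0900


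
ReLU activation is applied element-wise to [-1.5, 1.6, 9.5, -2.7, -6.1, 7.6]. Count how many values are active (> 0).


ReLU(x) = max(0, x) for each element:
ReLU(-1.5) = 0
ReLU(1.6) = 1.6
ReLU(9.5) = 9.5
ReLU(-2.7) = 0
ReLU(-6.1) = 0
ReLU(7.6) = 7.6
Active neurons (>0): 3

3


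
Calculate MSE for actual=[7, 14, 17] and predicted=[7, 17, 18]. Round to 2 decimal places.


Differences: [0, -3, -1]
Squared errors: [0, 9, 1]
Sum of squared errors = 10
MSE = 10 / 3 = 3.33

3.33


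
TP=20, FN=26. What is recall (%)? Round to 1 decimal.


Recall = TP / (TP + FN) * 100
= 20 / (20 + 26)
= 20 / 46
= 0.4348
= 43.5%

43.5


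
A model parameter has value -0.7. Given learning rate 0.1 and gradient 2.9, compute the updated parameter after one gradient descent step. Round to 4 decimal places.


w_new = w_old - lr * gradient
= -0.7 - 0.1 * 2.9
= -0.7 - (0.29)
= -0.9900

-0.9900


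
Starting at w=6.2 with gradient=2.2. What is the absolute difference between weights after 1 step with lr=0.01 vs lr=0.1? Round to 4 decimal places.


With lr=0.01: w_new = 6.2 - 0.01 * 2.2 = 6.178
With lr=0.1: w_new = 6.2 - 0.1 * 2.2 = 5.98
Absolute difference = |6.178 - 5.98|
= 0.1980

0.1980


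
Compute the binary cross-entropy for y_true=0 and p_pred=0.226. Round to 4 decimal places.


For y=0: Loss = -log(1-p)
= -log(1 - 0.226)
= -log(0.774)
= -(-0.2562)
= 0.2562

0.2562


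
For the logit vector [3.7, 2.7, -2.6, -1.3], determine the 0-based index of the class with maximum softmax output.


Softmax is a monotonic transformation, so it preserves the argmax.
We need to find the index of the maximum logit.
Index 0: 3.7
Index 1: 2.7
Index 2: -2.6
Index 3: -1.3
Maximum logit = 3.7 at index 0

0


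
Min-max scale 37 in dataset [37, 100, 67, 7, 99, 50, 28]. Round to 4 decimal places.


Min = 7, Max = 100
Range = 100 - 7 = 93
Scaled = (x - min) / (max - min)
= (37 - 7) / 93
= 30 / 93
= 0.3226

0.3226


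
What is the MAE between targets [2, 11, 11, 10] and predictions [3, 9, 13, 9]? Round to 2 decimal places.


Absolute errors: [1, 2, 2, 1]
Sum of absolute errors = 6
MAE = 6 / 4 = 1.50

1.50


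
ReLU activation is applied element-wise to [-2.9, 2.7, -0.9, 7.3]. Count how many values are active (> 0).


ReLU(x) = max(0, x) for each element:
ReLU(-2.9) = 0
ReLU(2.7) = 2.7
ReLU(-0.9) = 0
ReLU(7.3) = 7.3
Active neurons (>0): 2

2


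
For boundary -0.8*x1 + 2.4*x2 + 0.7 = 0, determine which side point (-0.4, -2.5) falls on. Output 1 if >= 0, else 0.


Compute -0.8 * -0.4 + 2.4 * -2.5 + 0.7
= 0.32 + -6.0 + 0.7
= -4.98
Since -4.98 < 0, the point is on the negative side.

0


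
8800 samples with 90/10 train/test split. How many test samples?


Train samples = 8800 * 90% = 7920
Test samples = 8800 - 7920
= 880

880


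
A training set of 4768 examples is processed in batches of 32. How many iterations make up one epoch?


Iterations per epoch = dataset_size / batch_size
= 4768 / 32
= 149

149


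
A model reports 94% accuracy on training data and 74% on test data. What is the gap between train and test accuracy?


Gap = train_accuracy - test_accuracy
= 94 - 74
= 20%
This gap suggests the model is overfitting.

20


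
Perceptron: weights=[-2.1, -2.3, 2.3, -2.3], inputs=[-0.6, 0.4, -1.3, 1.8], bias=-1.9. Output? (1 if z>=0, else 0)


z = w . x + b
= -2.1*-0.6 + -2.3*0.4 + 2.3*-1.3 + -2.3*1.8 + -1.9
= 1.26 + -0.92 + -2.99 + -4.14 + -1.9
= -6.79 + -1.9
= -8.69
Since z = -8.69 < 0, output = 0

0


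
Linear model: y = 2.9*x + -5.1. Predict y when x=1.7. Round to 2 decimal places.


y = 2.9 * 1.7 + (-5.1)
= 4.93 + (-5.1)
= -0.17

-0.17


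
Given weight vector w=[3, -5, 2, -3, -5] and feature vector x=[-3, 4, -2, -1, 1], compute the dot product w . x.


Element-wise products:
3 * -3 = -9
-5 * 4 = -20
2 * -2 = -4
-3 * -1 = 3
-5 * 1 = -5
Sum = -9 + -20 + -4 + 3 + -5
= -35

-35


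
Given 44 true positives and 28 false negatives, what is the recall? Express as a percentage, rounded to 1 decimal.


Recall = TP / (TP + FN) * 100
= 44 / (44 + 28)
= 44 / 72
= 0.6111
= 61.1%

61.1


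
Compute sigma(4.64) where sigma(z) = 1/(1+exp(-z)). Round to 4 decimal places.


sigmoid(z) = 1 / (1 + exp(-z))
exp(-(4.64)) = exp(-4.64) = 0.0097
1 + 0.0097 = 1.0097
1 / 1.0097 = 0.9904

0.9904


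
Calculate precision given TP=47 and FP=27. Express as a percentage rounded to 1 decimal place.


Precision = TP / (TP + FP) * 100
= 47 / (47 + 27)
= 47 / 74
= 0.6351
= 63.5%

63.5


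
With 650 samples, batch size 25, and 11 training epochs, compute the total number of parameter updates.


Iterations per epoch = 650 / 25 = 26
Total updates = iterations_per_epoch * epochs
= 26 * 11
= 286

286


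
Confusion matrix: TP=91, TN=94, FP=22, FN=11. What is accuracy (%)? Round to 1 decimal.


Accuracy = (TP + TN) / (TP + TN + FP + FN) * 100
= (91 + 94) / (91 + 94 + 22 + 11)
= 185 / 218
= 0.8486
= 84.9%

84.9


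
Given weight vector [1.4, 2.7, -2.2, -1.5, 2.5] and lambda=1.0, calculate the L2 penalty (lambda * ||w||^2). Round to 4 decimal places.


Squaring each weight:
1.4^2 = 1.96
2.7^2 = 7.29
(-2.2)^2 = 4.84
(-1.5)^2 = 2.25
2.5^2 = 6.25
Sum of squares = 22.59
Penalty = 1.0 * 22.59 = 22.5900

22.5900


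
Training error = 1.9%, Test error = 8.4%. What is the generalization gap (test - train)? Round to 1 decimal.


Generalization gap = test_error - train_error
= 8.4 - 1.9
= 6.5%
A moderate gap.

6.5


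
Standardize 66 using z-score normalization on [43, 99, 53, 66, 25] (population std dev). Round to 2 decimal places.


Mean = (43 + 99 + 53 + 66 + 25) / 5 = 57.2
Variance = sum((x_i - mean)^2) / n = 616.16
Std = sqrt(616.16) = 24.8226
Z = (x - mean) / std
= (66 - 57.2) / 24.8226
= 8.8 / 24.8226
= 0.35

0.35


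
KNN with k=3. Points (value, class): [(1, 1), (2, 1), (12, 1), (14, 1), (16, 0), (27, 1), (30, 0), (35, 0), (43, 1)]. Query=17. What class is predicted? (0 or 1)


Distances from query 17:
Point 16 (class 0): distance = 1
Point 14 (class 1): distance = 3
Point 12 (class 1): distance = 5
K=3 nearest neighbors: classes = [0, 1, 1]
Votes for class 1: 2 / 3
Majority vote => class 1

1


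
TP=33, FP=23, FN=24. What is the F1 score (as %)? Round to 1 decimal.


Precision = TP / (TP + FP) = 33 / 56 = 0.5893
Recall = TP / (TP + FN) = 33 / 57 = 0.5789
F1 = 2 * P * R / (P + R)
= 2 * 0.5893 * 0.5789 / (0.5893 + 0.5789)
= 0.6823 / 1.1682
= 0.5841
As percentage: 58.4%

58.4


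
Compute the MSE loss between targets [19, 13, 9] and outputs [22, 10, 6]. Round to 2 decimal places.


Differences: [-3, 3, 3]
Squared errors: [9, 9, 9]
Sum of squared errors = 27
MSE = 27 / 3 = 9.00

9.00


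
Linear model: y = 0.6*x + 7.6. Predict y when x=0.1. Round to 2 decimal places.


y = 0.6 * 0.1 + (7.6)
= 0.06 + (7.6)
= 7.66

7.66


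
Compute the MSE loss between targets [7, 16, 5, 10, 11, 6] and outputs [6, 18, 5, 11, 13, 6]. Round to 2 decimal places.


Differences: [1, -2, 0, -1, -2, 0]
Squared errors: [1, 4, 0, 1, 4, 0]
Sum of squared errors = 10
MSE = 10 / 6 = 1.67

1.67


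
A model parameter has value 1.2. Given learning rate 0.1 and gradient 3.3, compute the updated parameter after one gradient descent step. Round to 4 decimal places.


w_new = w_old - lr * gradient
= 1.2 - 0.1 * 3.3
= 1.2 - (0.33)
= 0.8700

0.8700


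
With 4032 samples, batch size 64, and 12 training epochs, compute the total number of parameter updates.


Iterations per epoch = 4032 / 64 = 63
Total updates = iterations_per_epoch * epochs
= 63 * 12
= 756

756


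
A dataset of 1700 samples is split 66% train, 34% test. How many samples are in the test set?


Train samples = 1700 * 66% = 1122
Test samples = 1700 - 1122
= 578

578


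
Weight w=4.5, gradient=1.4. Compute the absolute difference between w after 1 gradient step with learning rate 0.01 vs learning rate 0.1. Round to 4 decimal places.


With lr=0.01: w_new = 4.5 - 0.01 * 1.4 = 4.486
With lr=0.1: w_new = 4.5 - 0.1 * 1.4 = 4.36
Absolute difference = |4.486 - 4.36|
= 0.1260

0.1260


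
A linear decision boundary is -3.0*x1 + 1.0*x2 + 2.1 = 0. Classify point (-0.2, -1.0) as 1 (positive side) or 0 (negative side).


Compute -3.0 * -0.2 + 1.0 * -1.0 + 2.1
= 0.6 + -1.0 + 2.1
= 1.7
Since 1.7 >= 0, the point is on the positive side.

1


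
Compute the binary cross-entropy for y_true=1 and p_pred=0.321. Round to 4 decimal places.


For y=1: Loss = -log(p)
= -log(0.321)
= -(-1.1363)
= 1.1363

1.1363


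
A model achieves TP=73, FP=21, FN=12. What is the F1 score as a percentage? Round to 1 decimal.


Precision = TP / (TP + FP) = 73 / 94 = 0.7766
Recall = TP / (TP + FN) = 73 / 85 = 0.8588
F1 = 2 * P * R / (P + R)
= 2 * 0.7766 * 0.8588 / (0.7766 + 0.8588)
= 1.3339 / 1.6354
= 0.8156
As percentage: 81.6%

81.6


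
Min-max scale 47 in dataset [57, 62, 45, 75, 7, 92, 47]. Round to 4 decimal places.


Min = 7, Max = 92
Range = 92 - 7 = 85
Scaled = (x - min) / (max - min)
= (47 - 7) / 85
= 40 / 85
= 0.4706

0.4706


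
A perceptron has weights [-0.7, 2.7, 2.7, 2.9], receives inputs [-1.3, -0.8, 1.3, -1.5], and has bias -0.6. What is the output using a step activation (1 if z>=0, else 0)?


z = w . x + b
= -0.7*-1.3 + 2.7*-0.8 + 2.7*1.3 + 2.9*-1.5 + -0.6
= 0.91 + -2.16 + 3.51 + -4.35 + -0.6
= -2.09 + -0.6
= -2.69
Since z = -2.69 < 0, output = 0

0


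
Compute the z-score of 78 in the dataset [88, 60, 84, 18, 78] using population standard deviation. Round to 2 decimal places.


Mean = (88 + 60 + 84 + 18 + 78) / 5 = 65.6
Variance = sum((x_i - mean)^2) / n = 658.24
Std = sqrt(658.24) = 25.6562
Z = (x - mean) / std
= (78 - 65.6) / 25.6562
= 12.4 / 25.6562
= 0.48

0.48


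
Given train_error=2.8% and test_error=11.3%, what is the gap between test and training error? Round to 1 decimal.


Generalization gap = test_error - train_error
= 11.3 - 2.8
= 8.5%
A moderate gap.

8.5


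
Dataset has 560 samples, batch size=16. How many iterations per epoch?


Iterations per epoch = dataset_size / batch_size
= 560 / 16
= 35

35


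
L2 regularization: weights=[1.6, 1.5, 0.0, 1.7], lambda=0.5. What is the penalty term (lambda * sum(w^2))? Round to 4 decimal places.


Squaring each weight:
1.6^2 = 2.56
1.5^2 = 2.25
0.0^2 = 0.0
1.7^2 = 2.89
Sum of squares = 7.7
Penalty = 0.5 * 7.7 = 3.8500

3.8500


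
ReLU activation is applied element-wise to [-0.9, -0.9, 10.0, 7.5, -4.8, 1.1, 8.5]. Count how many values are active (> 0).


ReLU(x) = max(0, x) for each element:
ReLU(-0.9) = 0
ReLU(-0.9) = 0
ReLU(10.0) = 10.0
ReLU(7.5) = 7.5
ReLU(-4.8) = 0
ReLU(1.1) = 1.1
ReLU(8.5) = 8.5
Active neurons (>0): 4

4


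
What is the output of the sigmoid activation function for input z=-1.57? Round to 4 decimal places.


sigmoid(z) = 1 / (1 + exp(-z))
exp(-(-1.57)) = exp(1.57) = 4.8066
1 + 4.8066 = 5.8066
1 / 5.8066 = 0.1722

0.1722


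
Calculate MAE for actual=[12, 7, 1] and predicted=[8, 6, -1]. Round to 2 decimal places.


Absolute errors: [4, 1, 2]
Sum of absolute errors = 7
MAE = 7 / 3 = 2.33

2.33


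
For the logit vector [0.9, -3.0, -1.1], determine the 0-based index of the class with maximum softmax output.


Softmax is a monotonic transformation, so it preserves the argmax.
We need to find the index of the maximum logit.
Index 0: 0.9
Index 1: -3.0
Index 2: -1.1
Maximum logit = 0.9 at index 0

0


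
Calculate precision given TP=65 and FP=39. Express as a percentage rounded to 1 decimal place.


Precision = TP / (TP + FP) * 100
= 65 / (65 + 39)
= 65 / 104
= 0.625
= 62.5%

62.5


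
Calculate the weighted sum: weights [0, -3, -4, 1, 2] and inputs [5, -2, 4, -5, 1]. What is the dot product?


Element-wise products:
0 * 5 = 0
-3 * -2 = 6
-4 * 4 = -16
1 * -5 = -5
2 * 1 = 2
Sum = 0 + 6 + -16 + -5 + 2
= -13

-13


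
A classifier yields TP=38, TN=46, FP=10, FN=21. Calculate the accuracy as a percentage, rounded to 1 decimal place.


Accuracy = (TP + TN) / (TP + TN + FP + FN) * 100
= (38 + 46) / (38 + 46 + 10 + 21)
= 84 / 115
= 0.7304
= 73.0%

73.0


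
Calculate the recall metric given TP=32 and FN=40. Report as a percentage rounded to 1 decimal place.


Recall = TP / (TP + FN) * 100
= 32 / (32 + 40)
= 32 / 72
= 0.4444
= 44.4%

44.4


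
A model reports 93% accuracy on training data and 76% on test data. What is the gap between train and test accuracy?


Gap = train_accuracy - test_accuracy
= 93 - 76
= 17%
This gap suggests the model is overfitting.

17


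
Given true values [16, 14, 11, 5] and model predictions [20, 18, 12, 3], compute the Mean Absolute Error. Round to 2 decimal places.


Absolute errors: [4, 4, 1, 2]
Sum of absolute errors = 11
MAE = 11 / 4 = 2.75

2.75


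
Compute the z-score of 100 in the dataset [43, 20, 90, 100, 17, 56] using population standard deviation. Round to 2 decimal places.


Mean = (43 + 20 + 90 + 100 + 17 + 56) / 6 = 54.3333
Variance = sum((x_i - mean)^2) / n = 1010.2222
Std = sqrt(1010.2222) = 31.784
Z = (x - mean) / std
= (100 - 54.3333) / 31.784
= 45.6667 / 31.784
= 1.44

1.44


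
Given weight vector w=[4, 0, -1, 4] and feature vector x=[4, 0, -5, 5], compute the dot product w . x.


Element-wise products:
4 * 4 = 16
0 * 0 = 0
-1 * -5 = 5
4 * 5 = 20
Sum = 16 + 0 + 5 + 20
= 41

41


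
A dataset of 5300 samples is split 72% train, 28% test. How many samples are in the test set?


Train samples = 5300 * 72% = 3816
Test samples = 5300 - 3816
= 1484

1484


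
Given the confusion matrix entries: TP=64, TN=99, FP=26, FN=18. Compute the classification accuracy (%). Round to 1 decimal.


Accuracy = (TP + TN) / (TP + TN + FP + FN) * 100
= (64 + 99) / (64 + 99 + 26 + 18)
= 163 / 207
= 0.7874
= 78.7%

78.7


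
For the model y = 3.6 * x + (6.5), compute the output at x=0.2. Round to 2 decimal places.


y = 3.6 * 0.2 + (6.5)
= 0.72 + (6.5)
= 7.22

7.22


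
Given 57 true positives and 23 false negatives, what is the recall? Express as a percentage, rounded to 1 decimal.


Recall = TP / (TP + FN) * 100
= 57 / (57 + 23)
= 57 / 80
= 0.7125
= 71.3%

71.3


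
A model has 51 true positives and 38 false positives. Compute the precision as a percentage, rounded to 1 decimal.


Precision = TP / (TP + FP) * 100
= 51 / (51 + 38)
= 51 / 89
= 0.573
= 57.3%

57.3


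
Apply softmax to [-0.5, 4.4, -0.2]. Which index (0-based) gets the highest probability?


Softmax is a monotonic transformation, so it preserves the argmax.
We need to find the index of the maximum logit.
Index 0: -0.5
Index 1: 4.4
Index 2: -0.2
Maximum logit = 4.4 at index 1

1


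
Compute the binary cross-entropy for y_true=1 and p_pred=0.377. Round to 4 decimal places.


For y=1: Loss = -log(p)
= -log(0.377)
= -(-0.9755)
= 0.9755

0.9755


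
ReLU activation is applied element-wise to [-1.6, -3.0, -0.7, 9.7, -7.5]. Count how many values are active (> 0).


ReLU(x) = max(0, x) for each element:
ReLU(-1.6) = 0
ReLU(-3.0) = 0
ReLU(-0.7) = 0
ReLU(9.7) = 9.7
ReLU(-7.5) = 0
Active neurons (>0): 1

1


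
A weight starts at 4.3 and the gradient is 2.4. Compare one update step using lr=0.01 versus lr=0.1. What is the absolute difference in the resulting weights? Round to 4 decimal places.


With lr=0.01: w_new = 4.3 - 0.01 * 2.4 = 4.276
With lr=0.1: w_new = 4.3 - 0.1 * 2.4 = 4.06
Absolute difference = |4.276 - 4.06|
= 0.2160

0.2160


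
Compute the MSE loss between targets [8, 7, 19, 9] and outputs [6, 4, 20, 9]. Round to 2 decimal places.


Differences: [2, 3, -1, 0]
Squared errors: [4, 9, 1, 0]
Sum of squared errors = 14
MSE = 14 / 4 = 3.50

3.50


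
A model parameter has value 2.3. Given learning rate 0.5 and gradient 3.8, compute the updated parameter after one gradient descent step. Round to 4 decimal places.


w_new = w_old - lr * gradient
= 2.3 - 0.5 * 3.8
= 2.3 - (1.9)
= 0.4000

0.4000


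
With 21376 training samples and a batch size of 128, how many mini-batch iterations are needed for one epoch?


Iterations per epoch = dataset_size / batch_size
= 21376 / 128
= 167

167


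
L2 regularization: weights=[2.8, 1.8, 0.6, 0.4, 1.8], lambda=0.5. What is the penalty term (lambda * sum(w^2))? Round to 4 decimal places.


Squaring each weight:
2.8^2 = 7.84
1.8^2 = 3.24
0.6^2 = 0.36
0.4^2 = 0.16
1.8^2 = 3.24
Sum of squares = 14.84
Penalty = 0.5 * 14.84 = 7.4200

7.4200


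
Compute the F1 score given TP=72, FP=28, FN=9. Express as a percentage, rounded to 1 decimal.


Precision = TP / (TP + FP) = 72 / 100 = 0.72
Recall = TP / (TP + FN) = 72 / 81 = 0.8889
F1 = 2 * P * R / (P + R)
= 2 * 0.72 * 0.8889 / (0.72 + 0.8889)
= 1.28 / 1.6089
= 0.7956
As percentage: 79.6%

79.6


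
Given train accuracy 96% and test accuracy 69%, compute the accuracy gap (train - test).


Gap = train_accuracy - test_accuracy
= 96 - 69
= 27%
This large gap strongly indicates overfitting.

27


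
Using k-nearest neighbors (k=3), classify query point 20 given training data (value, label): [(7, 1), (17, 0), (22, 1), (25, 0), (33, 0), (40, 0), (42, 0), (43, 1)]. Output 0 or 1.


Distances from query 20:
Point 22 (class 1): distance = 2
Point 17 (class 0): distance = 3
Point 25 (class 0): distance = 5
K=3 nearest neighbors: classes = [1, 0, 0]
Votes for class 1: 1 / 3
Majority vote => class 0

0


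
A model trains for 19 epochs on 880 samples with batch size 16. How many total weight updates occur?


Iterations per epoch = 880 / 16 = 55
Total updates = iterations_per_epoch * epochs
= 55 * 19
= 1045

1045


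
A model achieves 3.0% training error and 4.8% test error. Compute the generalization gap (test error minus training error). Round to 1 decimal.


Generalization gap = test_error - train_error
= 4.8 - 3.0
= 1.8%
A small gap suggests good generalization.

1.8


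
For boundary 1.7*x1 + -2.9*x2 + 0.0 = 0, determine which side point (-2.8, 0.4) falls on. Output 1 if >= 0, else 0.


Compute 1.7 * -2.8 + -2.9 * 0.4 + 0.0
= -4.76 + -1.16 + 0.0
= -5.92
Since -5.92 < 0, the point is on the negative side.

0


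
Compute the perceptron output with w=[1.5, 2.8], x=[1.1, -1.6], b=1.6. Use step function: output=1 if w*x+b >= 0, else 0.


z = w . x + b
= 1.5*1.1 + 2.8*-1.6 + 1.6
= 1.65 + -4.48 + 1.6
= -2.83 + 1.6
= -1.23
Since z = -1.23 < 0, output = 0

0


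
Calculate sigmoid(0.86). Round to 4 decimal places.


sigmoid(z) = 1 / (1 + exp(-z))
exp(-(0.86)) = exp(-0.86) = 0.4232
1 + 0.4232 = 1.4232
1 / 1.4232 = 0.7027

0.7027


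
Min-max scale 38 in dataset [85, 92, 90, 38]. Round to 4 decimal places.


Min = 38, Max = 92
Range = 92 - 38 = 54
Scaled = (x - min) / (max - min)
= (38 - 38) / 54
= 0 / 54
= 0.0000

0.0000


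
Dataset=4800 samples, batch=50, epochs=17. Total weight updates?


Iterations per epoch = 4800 / 50 = 96
Total updates = iterations_per_epoch * epochs
= 96 * 17
= 1632

1632


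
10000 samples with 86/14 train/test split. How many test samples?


Train samples = 10000 * 86% = 8600
Test samples = 10000 - 8600
= 1400

1400


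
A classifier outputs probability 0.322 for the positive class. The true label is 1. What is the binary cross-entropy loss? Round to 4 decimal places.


For y=1: Loss = -log(p)
= -log(0.322)
= -(-1.1332)
= 1.1332

1.1332


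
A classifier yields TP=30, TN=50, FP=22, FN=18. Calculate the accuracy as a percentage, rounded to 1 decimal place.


Accuracy = (TP + TN) / (TP + TN + FP + FN) * 100
= (30 + 50) / (30 + 50 + 22 + 18)
= 80 / 120
= 0.6667
= 66.7%

66.7


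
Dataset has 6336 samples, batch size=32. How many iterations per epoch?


Iterations per epoch = dataset_size / batch_size
= 6336 / 32
= 198

198


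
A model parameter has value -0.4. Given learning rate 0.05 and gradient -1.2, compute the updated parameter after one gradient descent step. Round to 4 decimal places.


w_new = w_old - lr * gradient
= -0.4 - 0.05 * -1.2
= -0.4 - (-0.06)
= -0.3400

-0.3400


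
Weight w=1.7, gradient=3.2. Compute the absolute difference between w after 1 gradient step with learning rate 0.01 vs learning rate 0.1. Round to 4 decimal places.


With lr=0.01: w_new = 1.7 - 0.01 * 3.2 = 1.668
With lr=0.1: w_new = 1.7 - 0.1 * 3.2 = 1.38
Absolute difference = |1.668 - 1.38|
= 0.2880

0.2880


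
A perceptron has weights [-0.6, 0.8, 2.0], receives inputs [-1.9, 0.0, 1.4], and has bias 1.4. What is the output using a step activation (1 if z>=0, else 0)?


z = w . x + b
= -0.6*-1.9 + 0.8*0.0 + 2.0*1.4 + 1.4
= 1.14 + 0.0 + 2.8 + 1.4
= 3.94 + 1.4
= 5.34
Since z = 5.34 >= 0, output = 1

1
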